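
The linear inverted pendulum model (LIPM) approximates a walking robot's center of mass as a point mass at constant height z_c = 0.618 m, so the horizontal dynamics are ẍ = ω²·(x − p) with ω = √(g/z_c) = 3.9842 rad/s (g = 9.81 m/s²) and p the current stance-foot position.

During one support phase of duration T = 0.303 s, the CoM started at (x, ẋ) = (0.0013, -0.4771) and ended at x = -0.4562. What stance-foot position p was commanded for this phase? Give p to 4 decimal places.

ωT = 3.9842·0.303 = 1.207213; cosh(ωT) = 1.821590, sinh(ωT) = 1.522560
x(T) = p + (x₀−p)·cosh(ωT) + (ẋ₀/ω)·sinh(ωT) ⇒ p·(1 − cosh) = x(T) − x₀·cosh − (ẋ₀/ω)·sinh
numerator   = -0.4562 − (0.0013)·1.821590 − (-0.4771/3.9842)·1.522560 = -0.276245
denominator = 1 − 1.821590 = -0.821590
p = -0.276245 / -0.821590 = 0.3362

p = 0.3362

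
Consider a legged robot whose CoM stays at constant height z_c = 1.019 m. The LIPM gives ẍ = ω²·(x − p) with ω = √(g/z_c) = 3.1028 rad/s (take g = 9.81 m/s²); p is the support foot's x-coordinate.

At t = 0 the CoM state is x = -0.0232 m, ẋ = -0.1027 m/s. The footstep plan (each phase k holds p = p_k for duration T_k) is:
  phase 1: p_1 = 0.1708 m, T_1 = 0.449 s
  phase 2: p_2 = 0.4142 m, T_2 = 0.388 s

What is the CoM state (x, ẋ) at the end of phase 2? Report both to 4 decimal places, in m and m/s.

x = -1.5582, ẋ = -5.8563

phase 1: p=0.1708, T=0.449, ωT=1.393157, cosh=2.137918, sinh=1.889628; start (x,ẋ)=(-0.023200, -0.102700) → end (x,ẋ)=(-0.306501, -1.357013)
phase 2: p=0.4142, T=0.388, ωT=1.203886, cosh=1.816536, sinh=1.516510; start (x,ẋ)=(-0.306501, -1.357013) → end (x,ẋ)=(-1.558226, -5.856268)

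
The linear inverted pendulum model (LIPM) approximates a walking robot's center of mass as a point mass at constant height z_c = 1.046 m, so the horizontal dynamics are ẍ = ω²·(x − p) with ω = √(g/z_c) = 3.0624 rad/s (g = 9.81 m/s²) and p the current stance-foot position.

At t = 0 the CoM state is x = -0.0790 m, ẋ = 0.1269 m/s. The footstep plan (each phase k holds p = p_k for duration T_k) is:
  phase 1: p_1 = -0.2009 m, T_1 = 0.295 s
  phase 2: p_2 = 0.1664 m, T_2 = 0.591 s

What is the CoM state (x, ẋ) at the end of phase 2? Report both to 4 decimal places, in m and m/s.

phase 1: p=-0.2009, T=0.295, ωT=0.903408, cosh=1.436593, sinh=1.031407; start (x,ẋ)=(-0.079000, 0.126900) → end (x,ẋ)=(0.016960, 0.567335)
phase 2: p=0.1664, T=0.591, ωT=1.809878, cosh=3.136689, sinh=2.973015; start (x,ẋ)=(0.016960, 0.567335) → end (x,ẋ)=(0.248429, 0.418968)

x = 0.2484, ẋ = 0.4190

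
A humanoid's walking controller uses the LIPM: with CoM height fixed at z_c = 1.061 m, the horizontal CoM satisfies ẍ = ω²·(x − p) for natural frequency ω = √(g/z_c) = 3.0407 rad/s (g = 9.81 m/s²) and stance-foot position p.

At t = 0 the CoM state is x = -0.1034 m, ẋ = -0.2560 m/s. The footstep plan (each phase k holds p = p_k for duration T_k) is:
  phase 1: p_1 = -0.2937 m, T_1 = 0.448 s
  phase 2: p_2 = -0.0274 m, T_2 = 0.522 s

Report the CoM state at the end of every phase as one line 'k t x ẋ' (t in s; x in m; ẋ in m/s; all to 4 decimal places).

phase 1: p=-0.2937, T=0.448, ωT=1.362234, cosh=2.080497, sinh=1.824409; start (x,ẋ)=(-0.103400, -0.256000) → end (x,ẋ)=(-0.051380, 0.523078)
phase 2: p=-0.0274, T=0.522, ωT=1.587245, cosh=2.547374, sinh=2.342886; start (x,ẋ)=(-0.051380, 0.523078) → end (x,ẋ)=(0.314549, 1.161638)

1 0.4480 -0.0514 0.5231
2 0.9700 0.3145 1.1616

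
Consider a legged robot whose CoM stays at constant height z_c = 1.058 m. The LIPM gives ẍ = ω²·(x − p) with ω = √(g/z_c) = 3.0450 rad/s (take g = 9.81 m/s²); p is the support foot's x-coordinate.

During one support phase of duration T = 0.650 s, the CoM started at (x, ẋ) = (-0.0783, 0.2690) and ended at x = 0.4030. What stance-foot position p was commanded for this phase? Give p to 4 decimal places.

ωT = 3.0450·0.650 = 1.979250; cosh(ωT) = 3.687743, sinh(ωT) = 3.549570
x(T) = p + (x₀−p)·cosh(ωT) + (ẋ₀/ω)·sinh(ωT) ⇒ p·(1 − cosh) = x(T) − x₀·cosh − (ẋ₀/ω)·sinh
numerator   = 0.4030 − (-0.0783)·3.687743 − (0.2690/3.0450)·3.549570 = 0.378176
denominator = 1 − 3.687743 = -2.687743
p = 0.378176 / -2.687743 = -0.1407

p = -0.1407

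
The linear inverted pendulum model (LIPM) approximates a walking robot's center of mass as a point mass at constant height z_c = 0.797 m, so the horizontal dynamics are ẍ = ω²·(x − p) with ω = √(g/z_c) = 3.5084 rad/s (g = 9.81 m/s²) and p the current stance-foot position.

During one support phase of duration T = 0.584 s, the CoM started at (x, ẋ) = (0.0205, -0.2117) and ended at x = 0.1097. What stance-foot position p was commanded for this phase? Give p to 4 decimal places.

p = -0.0880

ωT = 3.5084·0.584 = 2.048906; cosh(ωT) = 3.944140, sinh(ωT) = 3.815264
x(T) = p + (x₀−p)·cosh(ωT) + (ẋ₀/ω)·sinh(ωT) ⇒ p·(1 − cosh) = x(T) − x₀·cosh − (ẋ₀/ω)·sinh
numerator   = 0.1097 − (0.0205)·3.944140 − (-0.2117/3.5084)·3.815264 = 0.259062
denominator = 1 − 3.944140 = -2.944140
p = 0.259062 / -2.944140 = -0.0880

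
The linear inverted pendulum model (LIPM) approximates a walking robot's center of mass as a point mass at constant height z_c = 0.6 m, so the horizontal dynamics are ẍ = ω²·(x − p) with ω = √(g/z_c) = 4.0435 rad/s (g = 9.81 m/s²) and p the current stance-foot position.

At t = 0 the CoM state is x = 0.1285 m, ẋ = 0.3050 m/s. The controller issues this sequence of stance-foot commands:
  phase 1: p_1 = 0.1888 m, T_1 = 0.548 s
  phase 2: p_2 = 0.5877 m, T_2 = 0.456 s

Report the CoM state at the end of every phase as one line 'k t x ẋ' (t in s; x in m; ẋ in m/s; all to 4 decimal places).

1 0.5480 0.2508 0.3104
2 1.0040 -0.2673 -3.1924

phase 1: p=0.1888, T=0.548, ωT=2.215838, cosh=4.639076, sinh=4.530014; start (x,ẋ)=(0.128500, 0.305000) → end (x,ẋ)=(0.250761, 0.310396)
phase 2: p=0.5877, T=0.456, ωT=1.843836, cosh=3.239474, sinh=3.081264; start (x,ẋ)=(0.250761, 0.310396) → end (x,ẋ)=(-0.267273, -3.192429)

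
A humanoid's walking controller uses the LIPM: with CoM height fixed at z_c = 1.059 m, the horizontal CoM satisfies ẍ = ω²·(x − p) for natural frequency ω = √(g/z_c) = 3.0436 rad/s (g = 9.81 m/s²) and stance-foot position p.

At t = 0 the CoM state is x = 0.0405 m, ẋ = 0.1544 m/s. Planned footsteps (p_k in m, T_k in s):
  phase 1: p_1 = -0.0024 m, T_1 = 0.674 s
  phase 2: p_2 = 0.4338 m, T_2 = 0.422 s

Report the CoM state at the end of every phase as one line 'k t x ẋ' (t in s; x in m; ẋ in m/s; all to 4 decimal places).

phase 1: p=-0.0024, T=0.674, ωT=2.051386, cosh=3.953617, sinh=3.825061; start (x,ẋ)=(0.040500, 0.154400) → end (x,ẋ)=(0.361253, 1.109878)
phase 2: p=0.4338, T=0.422, ωT=1.284399, cosh=1.944657, sinh=1.667840; start (x,ẋ)=(0.361253, 1.109878) → end (x,ẋ)=(0.900915, 1.790068)

1 0.6740 0.3613 1.1099
2 1.0960 0.9009 1.7901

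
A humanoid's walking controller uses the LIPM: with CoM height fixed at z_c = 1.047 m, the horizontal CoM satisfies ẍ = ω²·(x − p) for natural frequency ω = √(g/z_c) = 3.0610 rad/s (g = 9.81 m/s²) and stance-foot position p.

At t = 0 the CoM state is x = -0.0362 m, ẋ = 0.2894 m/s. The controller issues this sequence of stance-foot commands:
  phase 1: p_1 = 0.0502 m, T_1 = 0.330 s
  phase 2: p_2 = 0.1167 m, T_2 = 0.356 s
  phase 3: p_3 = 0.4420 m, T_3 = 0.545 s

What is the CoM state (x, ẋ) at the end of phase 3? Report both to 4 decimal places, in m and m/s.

x = -0.8033, ẋ = -3.5985

phase 1: p=0.0502, T=0.330, ωT=1.010130, cosh=1.555065, sinh=1.190893; start (x,ẋ)=(-0.036200, 0.289400) → end (x,ẋ)=(0.028435, 0.135080)
phase 2: p=0.1167, T=0.356, ωT=1.089716, cosh=1.654871, sinh=1.318559; start (x,ẋ)=(0.028435, 0.135080) → end (x,ẋ)=(0.028819, -0.132709)
phase 3: p=0.4420, T=0.545, ωT=1.668245, cosh=2.745715, sinh=2.557138; start (x,ẋ)=(0.028819, -0.132709) → end (x,ẋ)=(-0.803342, -3.598514)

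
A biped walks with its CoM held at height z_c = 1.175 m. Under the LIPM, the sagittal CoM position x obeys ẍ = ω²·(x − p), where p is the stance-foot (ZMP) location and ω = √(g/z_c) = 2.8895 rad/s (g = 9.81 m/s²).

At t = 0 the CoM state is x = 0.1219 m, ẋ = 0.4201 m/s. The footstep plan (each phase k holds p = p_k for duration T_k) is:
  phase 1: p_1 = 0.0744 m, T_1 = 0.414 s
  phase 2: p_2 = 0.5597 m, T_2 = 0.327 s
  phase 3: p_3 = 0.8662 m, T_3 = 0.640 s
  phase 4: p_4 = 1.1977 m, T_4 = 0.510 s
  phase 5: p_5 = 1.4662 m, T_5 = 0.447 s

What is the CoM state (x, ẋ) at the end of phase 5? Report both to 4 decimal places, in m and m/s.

phase 1: p=0.0744, T=0.414, ωT=1.196253, cosh=1.805012, sinh=1.502687; start (x,ẋ)=(0.121900, 0.420100) → end (x,ẋ)=(0.378612, 0.964531)
phase 2: p=0.5597, T=0.327, ωT=0.944867, cosh=1.480601, sinh=1.091869; start (x,ẋ)=(0.378612, 0.964531) → end (x,ẋ)=(0.656052, 0.856760)
phase 3: p=0.8662, T=0.640, ωT=1.849280, cosh=3.256296, sinh=3.098946; start (x,ẋ)=(0.656052, 0.856760) → end (x,ẋ)=(1.100759, 0.908116)
phase 4: p=1.1977, T=0.510, ωT=1.473645, cosh=2.297103, sinh=2.068014; start (x,ẋ)=(1.100759, 0.908116) → end (x,ẋ)=(1.624955, 1.506764)
phase 5: p=1.4662, T=0.447, ωT=1.291607, cosh=1.956728, sinh=1.681899; start (x,ẋ)=(1.624955, 1.506764) → end (x,ẋ)=(2.653887, 3.719854)

x = 2.6539, ẋ = 3.7199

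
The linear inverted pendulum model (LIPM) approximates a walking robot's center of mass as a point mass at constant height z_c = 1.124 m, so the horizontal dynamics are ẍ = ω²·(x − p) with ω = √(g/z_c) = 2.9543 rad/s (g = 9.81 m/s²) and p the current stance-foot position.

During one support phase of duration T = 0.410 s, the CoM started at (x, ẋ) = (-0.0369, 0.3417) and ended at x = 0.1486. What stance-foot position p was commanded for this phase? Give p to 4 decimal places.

p = -0.0472

ωT = 2.9543·0.410 = 1.211263; cosh(ωT) = 1.827772, sinh(ωT) = 1.529951
x(T) = p + (x₀−p)·cosh(ωT) + (ẋ₀/ω)·sinh(ωT) ⇒ p·(1 − cosh) = x(T) − x₀·cosh − (ẋ₀/ω)·sinh
numerator   = 0.1486 − (-0.0369)·1.827772 − (0.3417/2.9543)·1.529951 = 0.039088
denominator = 1 − 1.827772 = -0.827772
p = 0.039088 / -0.827772 = -0.0472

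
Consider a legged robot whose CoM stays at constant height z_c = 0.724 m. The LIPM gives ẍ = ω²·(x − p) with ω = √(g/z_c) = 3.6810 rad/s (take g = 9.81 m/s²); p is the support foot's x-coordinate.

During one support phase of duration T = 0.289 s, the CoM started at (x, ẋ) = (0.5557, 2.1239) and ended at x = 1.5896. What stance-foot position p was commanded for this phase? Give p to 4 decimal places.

ωT = 3.6810·0.289 = 1.063809; cosh(ωT) = 1.621262, sinh(ωT) = 1.276124
x(T) = p + (x₀−p)·cosh(ωT) + (ẋ₀/ω)·sinh(ωT) ⇒ p·(1 − cosh) = x(T) − x₀·cosh − (ẋ₀/ω)·sinh
numerator   = 1.5896 − (0.5557)·1.621262 − (2.1239/3.6810)·1.276124 = -0.047646
denominator = 1 − 1.621262 = -0.621262
p = -0.047646 / -0.621262 = 0.0767

p = 0.0767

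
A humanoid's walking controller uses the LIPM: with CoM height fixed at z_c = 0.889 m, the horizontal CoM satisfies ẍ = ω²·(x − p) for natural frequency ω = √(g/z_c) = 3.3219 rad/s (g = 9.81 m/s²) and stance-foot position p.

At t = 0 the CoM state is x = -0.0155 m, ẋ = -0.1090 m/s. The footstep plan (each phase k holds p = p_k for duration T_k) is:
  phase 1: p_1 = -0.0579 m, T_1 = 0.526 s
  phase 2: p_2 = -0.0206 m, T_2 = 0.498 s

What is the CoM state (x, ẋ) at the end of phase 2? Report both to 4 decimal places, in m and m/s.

x = 0.0234, ẋ = 0.1616

phase 1: p=-0.0579, T=0.526, ωT=1.747319, cosh=2.956719, sinh=2.782479; start (x,ẋ)=(-0.015500, -0.109000) → end (x,ẋ)=(-0.023835, 0.069626)
phase 2: p=-0.0206, T=0.498, ωT=1.654306, cosh=2.710338, sinh=2.519113; start (x,ẋ)=(-0.023835, 0.069626) → end (x,ẋ)=(0.023431, 0.161635)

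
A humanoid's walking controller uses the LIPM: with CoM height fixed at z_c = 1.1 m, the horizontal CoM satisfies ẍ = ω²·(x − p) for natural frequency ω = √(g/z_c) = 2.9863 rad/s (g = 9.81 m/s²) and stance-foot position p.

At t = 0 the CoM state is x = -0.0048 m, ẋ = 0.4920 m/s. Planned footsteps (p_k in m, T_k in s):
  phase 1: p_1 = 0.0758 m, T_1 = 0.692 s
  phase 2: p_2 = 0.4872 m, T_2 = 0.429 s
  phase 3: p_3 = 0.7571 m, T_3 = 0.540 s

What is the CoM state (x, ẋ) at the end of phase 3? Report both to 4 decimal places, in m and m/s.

phase 1: p=0.0758, T=0.692, ωT=2.066520, cosh=4.011958, sinh=3.885332; start (x,ẋ)=(-0.004800, 0.492000) → end (x,ẋ)=(0.392554, 1.038700)
phase 2: p=0.4872, T=0.429, ωT=1.281123, cosh=1.939203, sinh=1.661477; start (x,ẋ)=(0.392554, 1.038700) → end (x,ẋ)=(0.881560, 1.544647)
phase 3: p=0.7571, T=0.540, ωT=1.612602, cosh=2.607607, sinh=2.408239; start (x,ẋ)=(0.881560, 1.544647) → end (x,ẋ)=(2.327291, 4.922914)

x = 2.3273, ẋ = 4.9229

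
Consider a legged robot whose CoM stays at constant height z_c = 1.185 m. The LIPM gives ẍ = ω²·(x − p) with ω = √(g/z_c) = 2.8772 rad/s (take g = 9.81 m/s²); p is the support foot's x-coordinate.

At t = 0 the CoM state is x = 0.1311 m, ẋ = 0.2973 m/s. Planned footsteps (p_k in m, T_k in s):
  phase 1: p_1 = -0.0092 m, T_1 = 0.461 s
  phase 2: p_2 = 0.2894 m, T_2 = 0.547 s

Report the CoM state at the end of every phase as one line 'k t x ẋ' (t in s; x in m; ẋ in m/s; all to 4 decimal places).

1 0.4610 0.4546 1.3063
2 1.0080 1.7535 4.3846

phase 1: p=-0.0092, T=0.461, ωT=1.326389, cosh=2.016425, sinh=1.750991; start (x,ẋ)=(0.131100, 0.297300) → end (x,ẋ)=(0.454634, 1.306308)
phase 2: p=0.2894, T=0.547, ωT=1.573828, cosh=2.516168, sinh=2.308918; start (x,ẋ)=(0.454634, 1.306308) → end (x,ẋ)=(1.753451, 4.384572)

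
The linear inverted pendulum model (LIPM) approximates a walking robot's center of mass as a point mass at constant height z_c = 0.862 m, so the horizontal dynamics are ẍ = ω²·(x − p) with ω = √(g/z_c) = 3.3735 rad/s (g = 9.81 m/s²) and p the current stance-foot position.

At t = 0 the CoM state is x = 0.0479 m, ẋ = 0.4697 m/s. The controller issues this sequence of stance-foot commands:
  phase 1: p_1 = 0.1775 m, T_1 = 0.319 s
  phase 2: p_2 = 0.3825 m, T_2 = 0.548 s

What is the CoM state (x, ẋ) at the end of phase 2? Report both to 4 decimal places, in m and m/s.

phase 1: p=0.1775, T=0.319, ωT=1.076146, cosh=1.637130, sinh=1.296224; start (x,ẋ)=(0.047900, 0.469700) → end (x,ẋ)=(0.145804, 0.202244)
phase 2: p=0.3825, T=0.548, ωT=1.848678, cosh=3.254431, sinh=3.096986; start (x,ẋ)=(0.145804, 0.202244) → end (x,ẋ)=(-0.202144, -1.814735)

x = -0.2021, ẋ = -1.8147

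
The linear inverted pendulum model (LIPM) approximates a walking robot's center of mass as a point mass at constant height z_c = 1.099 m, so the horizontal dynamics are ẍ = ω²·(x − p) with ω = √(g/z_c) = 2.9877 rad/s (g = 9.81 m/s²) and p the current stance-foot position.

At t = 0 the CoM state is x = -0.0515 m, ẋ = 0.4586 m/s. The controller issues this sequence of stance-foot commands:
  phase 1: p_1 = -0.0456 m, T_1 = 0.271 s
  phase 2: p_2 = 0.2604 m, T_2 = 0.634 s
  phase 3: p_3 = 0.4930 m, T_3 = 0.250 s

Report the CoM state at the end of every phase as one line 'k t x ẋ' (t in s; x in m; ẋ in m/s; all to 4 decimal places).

1 0.2710 0.0848 0.6014
2 0.9050 0.3174 0.3396
3 1.1550 0.3591 0.0094

phase 1: p=-0.0456, T=0.271, ωT=0.809667, cosh=1.346083, sinh=0.901076; start (x,ẋ)=(-0.051500, 0.458600) → end (x,ẋ)=(0.084770, 0.601430)
phase 2: p=0.2604, T=0.634, ωT=1.894202, cosh=3.398839, sinh=3.248401; start (x,ẋ)=(0.084770, 0.601430) → end (x,ẋ)=(0.317370, 0.339628)
phase 3: p=0.4930, T=0.250, ωT=0.746925, cosh=1.292161, sinh=0.818339; start (x,ẋ)=(0.317370, 0.339628) → end (x,ẋ)=(0.359083, 0.009448)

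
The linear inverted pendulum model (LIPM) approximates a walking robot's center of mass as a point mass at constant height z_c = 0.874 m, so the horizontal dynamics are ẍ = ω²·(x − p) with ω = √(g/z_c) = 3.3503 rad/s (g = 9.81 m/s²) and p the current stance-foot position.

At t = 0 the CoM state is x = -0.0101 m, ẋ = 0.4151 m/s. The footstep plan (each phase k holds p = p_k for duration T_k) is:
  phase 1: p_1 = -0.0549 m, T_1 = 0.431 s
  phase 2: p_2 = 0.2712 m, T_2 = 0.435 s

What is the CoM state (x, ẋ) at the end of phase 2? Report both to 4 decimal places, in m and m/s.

x = 1.0659, ẋ = 2.9314

phase 1: p=-0.0549, T=0.431, ωT=1.443979, cosh=2.236756, sinh=2.000769; start (x,ẋ)=(-0.010100, 0.415100) → end (x,ẋ)=(0.293201, 1.228780)
phase 2: p=0.2712, T=0.435, ωT=1.457380, cosh=2.263770, sinh=2.030925; start (x,ẋ)=(0.293201, 1.228780) → end (x,ẋ)=(1.065881, 2.931371)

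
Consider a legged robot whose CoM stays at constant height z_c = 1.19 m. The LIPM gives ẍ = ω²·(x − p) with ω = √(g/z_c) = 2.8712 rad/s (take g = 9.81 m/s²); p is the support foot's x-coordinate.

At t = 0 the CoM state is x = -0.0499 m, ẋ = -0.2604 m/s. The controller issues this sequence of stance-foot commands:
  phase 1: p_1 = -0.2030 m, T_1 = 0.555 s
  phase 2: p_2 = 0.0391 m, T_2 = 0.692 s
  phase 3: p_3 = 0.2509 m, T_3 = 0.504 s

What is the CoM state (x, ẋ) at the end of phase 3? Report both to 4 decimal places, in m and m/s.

phase 1: p=-0.2030, T=0.555, ωT=1.593516, cosh=2.562115, sinh=2.358905; start (x,ẋ)=(-0.049900, -0.260400) → end (x,ẋ)=(-0.024678, 0.369755)
phase 2: p=0.0391, T=0.692, ωT=1.986870, cosh=3.714899, sinh=3.577775; start (x,ẋ)=(-0.024678, 0.369755) → end (x,ẋ)=(0.262918, 0.718439)
phase 3: p=0.2509, T=0.504, ωT=1.447085, cosh=2.242980, sinh=2.007725; start (x,ẋ)=(0.262918, 0.718439) → end (x,ẋ)=(0.780234, 1.680722)

x = 0.7802, ẋ = 1.6807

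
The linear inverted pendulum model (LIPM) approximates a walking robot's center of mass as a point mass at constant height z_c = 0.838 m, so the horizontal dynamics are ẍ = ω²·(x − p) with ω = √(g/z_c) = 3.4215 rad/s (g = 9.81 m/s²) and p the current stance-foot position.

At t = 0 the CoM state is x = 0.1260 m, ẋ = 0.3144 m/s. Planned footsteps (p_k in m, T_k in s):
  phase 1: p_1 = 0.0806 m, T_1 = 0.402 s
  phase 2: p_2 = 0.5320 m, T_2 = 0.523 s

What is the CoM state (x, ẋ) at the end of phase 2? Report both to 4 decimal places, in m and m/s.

phase 1: p=0.0806, T=0.402, ωT=1.375443, cosh=2.104778, sinh=1.852051; start (x,ẋ)=(0.126000, 0.314400) → end (x,ẋ)=(0.346341, 0.949433)
phase 2: p=0.5320, T=0.523, ωT=1.789445, cosh=3.076590, sinh=2.909537; start (x,ẋ)=(0.346341, 0.949433) → end (x,ẋ)=(0.768171, 1.072783)

x = 0.7682, ẋ = 1.0728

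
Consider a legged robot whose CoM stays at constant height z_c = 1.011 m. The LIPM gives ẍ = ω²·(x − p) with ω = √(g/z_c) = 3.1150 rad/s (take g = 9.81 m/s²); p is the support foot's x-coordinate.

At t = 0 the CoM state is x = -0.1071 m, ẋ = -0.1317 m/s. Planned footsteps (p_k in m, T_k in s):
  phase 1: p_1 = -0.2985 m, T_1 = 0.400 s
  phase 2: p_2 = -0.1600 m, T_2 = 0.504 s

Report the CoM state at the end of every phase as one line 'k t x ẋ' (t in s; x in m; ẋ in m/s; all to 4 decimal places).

1 0.4000 -0.0057 0.7027
2 0.9040 0.7456 2.8671

phase 1: p=-0.2985, T=0.400, ωT=1.246000, cosh=1.882031, sinh=1.594378; start (x,ẋ)=(-0.107100, -0.131700) → end (x,ẋ)=(-0.005688, 0.702722)
phase 2: p=-0.1600, T=0.504, ωT=1.569960, cosh=2.507255, sinh=2.299201; start (x,ẋ)=(-0.005688, 0.702722) → end (x,ẋ)=(0.745582, 2.867085)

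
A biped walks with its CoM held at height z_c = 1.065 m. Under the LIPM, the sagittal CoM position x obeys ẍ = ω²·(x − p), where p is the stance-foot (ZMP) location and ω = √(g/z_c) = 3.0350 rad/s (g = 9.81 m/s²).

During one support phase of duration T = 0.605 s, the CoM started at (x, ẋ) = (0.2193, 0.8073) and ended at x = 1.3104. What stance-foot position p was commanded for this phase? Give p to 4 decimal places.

p = 0.0938

ωT = 3.0350·0.605 = 1.836175; cosh(ωT) = 3.215963, sinh(ωT) = 3.056537
x(T) = p + (x₀−p)·cosh(ωT) + (ẋ₀/ω)·sinh(ωT) ⇒ p·(1 − cosh) = x(T) − x₀·cosh − (ẋ₀/ω)·sinh
numerator   = 1.3104 − (0.2193)·3.215963 − (0.8073/3.0350)·3.056537 = -0.207889
denominator = 1 − 3.215963 = -2.215963
p = -0.207889 / -2.215963 = 0.0938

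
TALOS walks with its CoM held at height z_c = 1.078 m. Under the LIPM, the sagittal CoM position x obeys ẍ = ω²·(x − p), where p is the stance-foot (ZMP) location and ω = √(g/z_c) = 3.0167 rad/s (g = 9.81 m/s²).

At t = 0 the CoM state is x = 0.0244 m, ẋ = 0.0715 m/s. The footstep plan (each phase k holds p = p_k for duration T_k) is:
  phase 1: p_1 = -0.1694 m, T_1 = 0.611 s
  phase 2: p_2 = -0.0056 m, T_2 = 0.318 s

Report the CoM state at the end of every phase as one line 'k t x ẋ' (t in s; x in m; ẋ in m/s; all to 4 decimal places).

phase 1: p=-0.1694, T=0.611, ωT=1.843204, cosh=3.237526, sinh=3.079217; start (x,ẋ)=(0.024400, 0.071500) → end (x,ẋ)=(0.531014, 2.031705)
phase 2: p=-0.0056, T=0.318, ωT=0.959311, cosh=1.496527, sinh=1.113370; start (x,ẋ)=(0.531014, 2.031705) → end (x,ẋ)=(1.547297, 4.842830)

1 0.6110 0.5310 2.0317
2 0.9290 1.5473 4.8428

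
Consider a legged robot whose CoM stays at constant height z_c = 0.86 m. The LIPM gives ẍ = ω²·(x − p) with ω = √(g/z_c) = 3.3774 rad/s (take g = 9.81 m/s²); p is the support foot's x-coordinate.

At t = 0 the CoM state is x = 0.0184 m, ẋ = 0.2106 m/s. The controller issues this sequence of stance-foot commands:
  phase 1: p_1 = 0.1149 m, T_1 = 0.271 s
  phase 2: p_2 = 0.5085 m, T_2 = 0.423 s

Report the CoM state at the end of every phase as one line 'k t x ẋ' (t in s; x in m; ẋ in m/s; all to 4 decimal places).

1 0.2710 0.0405 -0.0366
2 0.6940 -0.5455 -3.1896

phase 1: p=0.1149, T=0.271, ωT=0.915275, cosh=1.448935, sinh=1.048528; start (x,ẋ)=(0.018400, 0.210600) → end (x,ẋ)=(0.040459, -0.036590)
phase 2: p=0.5085, T=0.423, ωT=1.428640, cosh=2.206328, sinh=1.966693; start (x,ẋ)=(0.040459, -0.036590) → end (x,ẋ)=(-0.545457, -3.189599)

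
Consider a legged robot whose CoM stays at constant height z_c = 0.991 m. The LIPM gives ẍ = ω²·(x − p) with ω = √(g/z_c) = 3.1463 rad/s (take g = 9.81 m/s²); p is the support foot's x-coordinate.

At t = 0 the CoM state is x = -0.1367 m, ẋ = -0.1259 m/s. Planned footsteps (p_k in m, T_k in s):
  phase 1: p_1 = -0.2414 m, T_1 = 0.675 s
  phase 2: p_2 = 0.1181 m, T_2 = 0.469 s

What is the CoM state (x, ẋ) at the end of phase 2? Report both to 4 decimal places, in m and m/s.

phase 1: p=-0.2414, T=0.675, ωT=2.123753, cosh=4.241020, sinh=4.121438; start (x,ẋ)=(-0.136700, -0.125900) → end (x,ẋ)=(0.037714, 0.823730)
phase 2: p=0.1181, T=0.469, ωT=1.475615, cosh=2.301181, sinh=2.072543; start (x,ẋ)=(0.037714, 0.823730) → end (x,ẋ)=(0.475729, 1.371370)

x = 0.4757, ẋ = 1.3714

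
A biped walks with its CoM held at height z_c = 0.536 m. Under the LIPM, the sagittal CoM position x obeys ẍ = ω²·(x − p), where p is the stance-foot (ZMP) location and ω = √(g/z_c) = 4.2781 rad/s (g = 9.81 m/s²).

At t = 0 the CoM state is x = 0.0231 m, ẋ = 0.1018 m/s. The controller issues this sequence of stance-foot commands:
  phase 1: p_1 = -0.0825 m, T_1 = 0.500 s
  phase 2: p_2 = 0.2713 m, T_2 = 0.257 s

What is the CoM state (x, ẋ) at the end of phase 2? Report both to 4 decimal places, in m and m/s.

x = 1.3324, ẋ = 5.0297

phase 1: p=-0.0825, T=0.500, ωT=2.139050, cosh=4.304567, sinh=4.186800; start (x,ẋ)=(0.023100, 0.101800) → end (x,ẋ)=(0.471690, 2.329665)
phase 2: p=0.2713, T=0.257, ωT=1.099472, cosh=1.667813, sinh=1.334766; start (x,ẋ)=(0.471690, 2.329665) → end (x,ẋ)=(1.332367, 5.029723)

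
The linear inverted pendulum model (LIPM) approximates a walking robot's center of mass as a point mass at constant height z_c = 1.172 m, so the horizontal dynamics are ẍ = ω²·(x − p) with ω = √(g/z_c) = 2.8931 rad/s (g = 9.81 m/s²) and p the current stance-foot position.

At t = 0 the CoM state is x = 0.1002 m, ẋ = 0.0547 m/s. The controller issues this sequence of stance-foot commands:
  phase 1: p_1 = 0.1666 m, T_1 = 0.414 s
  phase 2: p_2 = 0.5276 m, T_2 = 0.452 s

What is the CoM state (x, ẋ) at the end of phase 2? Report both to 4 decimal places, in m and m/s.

phase 1: p=0.1666, T=0.414, ωT=1.197743, cosh=1.807254, sinh=1.505379; start (x,ẋ)=(0.100200, 0.054700) → end (x,ẋ)=(0.075061, -0.190329)
phase 2: p=0.5276, T=0.452, ωT=1.307681, cosh=1.984018, sinh=1.713572; start (x,ẋ)=(0.075061, -0.190329) → end (x,ẋ)=(-0.482978, -2.621096)

x = -0.4830, ẋ = -2.6211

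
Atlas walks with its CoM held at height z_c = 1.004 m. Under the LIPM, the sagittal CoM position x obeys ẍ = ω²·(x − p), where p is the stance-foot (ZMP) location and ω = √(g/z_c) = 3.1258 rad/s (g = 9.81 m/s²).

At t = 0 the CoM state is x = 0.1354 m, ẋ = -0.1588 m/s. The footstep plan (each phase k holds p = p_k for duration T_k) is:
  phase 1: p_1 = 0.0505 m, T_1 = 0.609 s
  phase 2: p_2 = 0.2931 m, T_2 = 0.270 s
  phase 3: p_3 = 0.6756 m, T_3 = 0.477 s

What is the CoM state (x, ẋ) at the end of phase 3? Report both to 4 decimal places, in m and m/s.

x = -0.2990, ẋ = -2.7098

phase 1: p=0.0505, T=0.609, ωT=1.903612, cosh=3.429559, sinh=3.280530; start (x,ẋ)=(0.135400, -0.158800) → end (x,ẋ)=(0.175009, 0.325974)
phase 2: p=0.2931, T=0.270, ωT=0.843966, cosh=1.377787, sinh=0.947785; start (x,ẋ)=(0.175009, 0.325974) → end (x,ẋ)=(0.229235, 0.099268)
phase 3: p=0.6756, T=0.477, ωT=1.491007, cosh=2.333355, sinh=2.108209; start (x,ẋ)=(0.229235, 0.099268) → end (x,ẋ)=(-0.298975, -2.709844)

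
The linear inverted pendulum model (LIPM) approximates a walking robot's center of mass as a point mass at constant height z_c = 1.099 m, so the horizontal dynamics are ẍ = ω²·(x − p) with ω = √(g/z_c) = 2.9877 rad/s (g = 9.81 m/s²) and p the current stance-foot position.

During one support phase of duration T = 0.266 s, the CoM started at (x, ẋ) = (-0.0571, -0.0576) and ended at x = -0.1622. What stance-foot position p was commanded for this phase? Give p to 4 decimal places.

p = 0.2077

ωT = 2.9877·0.266 = 0.794728; cosh(ωT) = 1.332772, sinh(ωT) = 0.881068
x(T) = p + (x₀−p)·cosh(ωT) + (ẋ₀/ω)·sinh(ωT) ⇒ p·(1 − cosh) = x(T) − x₀·cosh − (ẋ₀/ω)·sinh
numerator   = -0.1622 − (-0.0571)·1.332772 − (-0.0576/2.9877)·0.881068 = -0.069113
denominator = 1 − 1.332772 = -0.332772
p = -0.069113 / -0.332772 = 0.2077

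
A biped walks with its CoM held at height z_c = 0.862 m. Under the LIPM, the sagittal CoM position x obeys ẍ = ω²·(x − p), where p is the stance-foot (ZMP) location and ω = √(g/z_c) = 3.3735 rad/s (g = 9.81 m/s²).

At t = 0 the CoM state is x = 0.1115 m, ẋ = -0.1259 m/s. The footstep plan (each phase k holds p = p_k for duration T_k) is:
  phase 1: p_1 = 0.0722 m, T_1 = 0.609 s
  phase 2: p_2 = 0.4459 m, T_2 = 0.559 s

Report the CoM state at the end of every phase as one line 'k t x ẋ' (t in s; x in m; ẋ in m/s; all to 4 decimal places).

phase 1: p=0.0722, T=0.609, ωT=2.054461, cosh=3.965398, sinh=3.837237; start (x,ẋ)=(0.111500, -0.125900) → end (x,ẋ)=(0.084833, 0.009492)
phase 2: p=0.4459, T=0.559, ωT=1.885787, cosh=3.371623, sinh=3.219913; start (x,ẋ)=(0.084833, 0.009492) → end (x,ẋ)=(-0.762421, -3.890040)

1 0.6090 0.0848 0.0095
2 1.1680 -0.7624 -3.8900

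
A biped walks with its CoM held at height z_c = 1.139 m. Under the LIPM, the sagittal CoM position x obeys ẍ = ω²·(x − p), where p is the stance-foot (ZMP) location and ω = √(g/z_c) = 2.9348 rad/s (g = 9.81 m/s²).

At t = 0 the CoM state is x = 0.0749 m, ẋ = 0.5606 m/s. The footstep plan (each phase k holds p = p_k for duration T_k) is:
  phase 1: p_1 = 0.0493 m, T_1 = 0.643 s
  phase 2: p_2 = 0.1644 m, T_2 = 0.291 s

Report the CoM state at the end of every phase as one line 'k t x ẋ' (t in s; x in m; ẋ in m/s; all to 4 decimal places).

1 0.6430 0.7516 2.1347
2 0.9340 1.6786 4.6190

phase 1: p=0.0493, T=0.643, ωT=1.887076, cosh=3.375779, sinh=3.224265; start (x,ẋ)=(0.074900, 0.560600) → end (x,ẋ)=(0.751613, 2.134704)
phase 2: p=0.1644, T=0.291, ωT=0.854027, cosh=1.387392, sinh=0.961695; start (x,ẋ)=(0.751613, 2.134704) → end (x,ẋ)=(1.678609, 4.619011)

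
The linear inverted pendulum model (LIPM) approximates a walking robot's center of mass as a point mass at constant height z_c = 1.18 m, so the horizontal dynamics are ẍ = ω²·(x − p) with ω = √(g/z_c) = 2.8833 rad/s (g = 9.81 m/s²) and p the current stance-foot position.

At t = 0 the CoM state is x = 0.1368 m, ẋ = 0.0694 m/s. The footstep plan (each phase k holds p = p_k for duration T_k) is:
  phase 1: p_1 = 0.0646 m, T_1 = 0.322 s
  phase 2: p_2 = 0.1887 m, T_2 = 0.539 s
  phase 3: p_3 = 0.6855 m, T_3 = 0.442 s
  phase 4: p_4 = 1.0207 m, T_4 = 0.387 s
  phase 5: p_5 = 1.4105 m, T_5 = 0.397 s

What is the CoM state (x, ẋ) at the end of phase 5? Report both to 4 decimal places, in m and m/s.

x = 0.2802, ẋ = -2.7567

phase 1: p=0.0646, T=0.322, ωT=0.928423, cosh=1.462845, sinh=1.067669; start (x,ẋ)=(0.136800, 0.069400) → end (x,ẋ)=(0.195916, 0.323783)
phase 2: p=0.1887, T=0.539, ωT=1.554099, cosh=2.471100, sinh=2.259720; start (x,ẋ)=(0.195916, 0.323783) → end (x,ẋ)=(0.460288, 0.847114)
phase 3: p=0.6855, T=0.442, ωT=1.274419, cosh=1.928107, sinh=1.648514; start (x,ẋ)=(0.460288, 0.847114) → end (x,ẋ)=(0.735601, 0.562860)
phase 4: p=1.0207, T=0.387, ωT=1.115837, cosh=1.689881, sinh=1.362241; start (x,ẋ)=(0.735601, 0.562860) → end (x,ẋ)=(0.804845, -0.168629)
phase 5: p=1.4105, T=0.397, ωT=1.144670, cosh=1.729867, sinh=1.411538; start (x,ẋ)=(0.804845, -0.168629) → end (x,ẋ)=(0.280244, -2.756653)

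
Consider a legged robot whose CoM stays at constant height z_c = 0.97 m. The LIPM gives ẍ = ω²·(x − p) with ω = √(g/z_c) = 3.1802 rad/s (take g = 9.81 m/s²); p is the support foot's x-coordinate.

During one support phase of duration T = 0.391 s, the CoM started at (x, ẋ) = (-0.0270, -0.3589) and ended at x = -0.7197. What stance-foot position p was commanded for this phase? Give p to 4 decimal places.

p = 0.5576

ωT = 3.1802·0.391 = 1.243458; cosh(ωT) = 1.877985, sinh(ωT) = 1.589600
x(T) = p + (x₀−p)·cosh(ωT) + (ẋ₀/ω)·sinh(ωT) ⇒ p·(1 − cosh) = x(T) − x₀·cosh − (ẋ₀/ω)·sinh
numerator   = -0.7197 − (-0.0270)·1.877985 − (-0.3589/3.1802)·1.589600 = -0.489601
denominator = 1 − 1.877985 = -0.877985
p = -0.489601 / -0.877985 = 0.5576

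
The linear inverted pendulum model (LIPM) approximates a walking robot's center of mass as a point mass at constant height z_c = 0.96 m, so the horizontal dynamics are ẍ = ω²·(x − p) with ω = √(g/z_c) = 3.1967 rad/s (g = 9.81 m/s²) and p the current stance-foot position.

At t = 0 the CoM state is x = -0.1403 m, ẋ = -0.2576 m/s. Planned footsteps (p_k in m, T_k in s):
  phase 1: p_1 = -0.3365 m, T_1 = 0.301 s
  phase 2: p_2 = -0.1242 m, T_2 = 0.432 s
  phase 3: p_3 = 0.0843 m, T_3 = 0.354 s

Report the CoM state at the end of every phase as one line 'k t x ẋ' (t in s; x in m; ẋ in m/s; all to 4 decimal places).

phase 1: p=-0.3365, T=0.301, ωT=0.962207, cosh=1.499757, sinh=1.117709; start (x,ẋ)=(-0.140300, -0.257600) → end (x,ẋ)=(-0.132316, 0.314681)
phase 2: p=-0.1242, T=0.432, ωT=1.380974, cosh=2.115055, sinh=1.863722; start (x,ẋ)=(-0.132316, 0.314681) → end (x,ẋ)=(0.042098, 0.617214)
phase 3: p=0.0843, T=0.354, ωT=1.131632, cosh=1.711609, sinh=1.389103; start (x,ẋ)=(0.042098, 0.617214) → end (x,ẋ)=(0.280272, 0.869029)

1 0.3010 -0.1323 0.3147
2 0.7330 0.0421 0.6172
3 1.0870 0.2803 0.8690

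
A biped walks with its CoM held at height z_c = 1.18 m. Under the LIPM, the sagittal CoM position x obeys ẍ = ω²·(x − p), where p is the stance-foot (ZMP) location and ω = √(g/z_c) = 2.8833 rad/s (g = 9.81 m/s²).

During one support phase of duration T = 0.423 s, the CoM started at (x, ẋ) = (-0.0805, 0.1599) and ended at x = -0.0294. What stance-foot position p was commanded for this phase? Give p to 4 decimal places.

p = -0.0393

ωT = 2.8833·0.423 = 1.219636; cosh(ωT) = 1.840646, sinh(ωT) = 1.545309
x(T) = p + (x₀−p)·cosh(ωT) + (ẋ₀/ω)·sinh(ωT) ⇒ p·(1 − cosh) = x(T) − x₀·cosh − (ẋ₀/ω)·sinh
numerator   = -0.0294 − (-0.0805)·1.840646 − (0.1599/2.8833)·1.545309 = 0.033073
denominator = 1 − 1.840646 = -0.840646
p = 0.033073 / -0.840646 = -0.0393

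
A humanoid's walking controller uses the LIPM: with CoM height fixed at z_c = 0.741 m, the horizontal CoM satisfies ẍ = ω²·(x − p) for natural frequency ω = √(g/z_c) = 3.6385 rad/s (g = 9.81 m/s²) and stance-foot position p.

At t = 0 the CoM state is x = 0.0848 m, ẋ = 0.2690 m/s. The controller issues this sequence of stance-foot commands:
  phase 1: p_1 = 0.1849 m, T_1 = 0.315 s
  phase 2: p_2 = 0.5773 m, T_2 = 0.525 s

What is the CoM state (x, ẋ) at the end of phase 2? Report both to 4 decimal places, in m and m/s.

phase 1: p=0.1849, T=0.315, ωT=1.146127, cosh=1.731926, sinh=1.414061; start (x,ẋ)=(0.084800, 0.269000) → end (x,ẋ)=(0.116078, -0.049132)
phase 2: p=0.5773, T=0.525, ωT=1.910213, cosh=3.451286, sinh=3.303238; start (x,ẋ)=(0.116078, -0.049132) → end (x,ẋ)=(-1.059115, -5.712919)

x = -1.0591, ẋ = -5.7129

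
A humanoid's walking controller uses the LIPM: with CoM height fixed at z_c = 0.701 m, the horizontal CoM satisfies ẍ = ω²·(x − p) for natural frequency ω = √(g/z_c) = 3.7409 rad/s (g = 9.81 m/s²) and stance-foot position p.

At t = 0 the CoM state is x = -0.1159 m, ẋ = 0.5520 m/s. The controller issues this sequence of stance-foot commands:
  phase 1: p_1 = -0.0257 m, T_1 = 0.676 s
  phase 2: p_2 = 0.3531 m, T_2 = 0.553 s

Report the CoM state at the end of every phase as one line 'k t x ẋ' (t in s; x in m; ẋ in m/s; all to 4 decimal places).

1 0.6760 0.3244 1.3807
2 1.2290 1.6751 5.1335

phase 1: p=-0.0257, T=0.676, ωT=2.528848, cosh=6.309404, sinh=6.229654; start (x,ẋ)=(-0.115900, 0.552000) → end (x,ẋ)=(0.324427, 1.380724)
phase 2: p=0.3531, T=0.553, ωT=2.068718, cosh=4.020508, sinh=3.894160; start (x,ẋ)=(0.324427, 1.380724) → end (x,ẋ)=(1.675112, 5.133520)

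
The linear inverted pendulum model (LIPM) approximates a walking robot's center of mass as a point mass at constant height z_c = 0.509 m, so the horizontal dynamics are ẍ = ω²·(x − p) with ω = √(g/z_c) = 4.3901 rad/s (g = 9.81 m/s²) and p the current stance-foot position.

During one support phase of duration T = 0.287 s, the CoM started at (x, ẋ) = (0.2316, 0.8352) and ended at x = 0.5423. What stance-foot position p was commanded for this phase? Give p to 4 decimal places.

ωT = 4.3901·0.287 = 1.259959; cosh(ωT) = 1.904471, sinh(ωT) = 1.620805
x(T) = p + (x₀−p)·cosh(ωT) + (ẋ₀/ω)·sinh(ωT) ⇒ p·(1 − cosh) = x(T) − x₀·cosh − (ẋ₀/ω)·sinh
numerator   = 0.5423 − (0.2316)·1.904471 − (0.8352/4.3901)·1.620805 = -0.207128
denominator = 1 − 1.904471 = -0.904471
p = -0.207128 / -0.904471 = 0.2290

p = 0.2290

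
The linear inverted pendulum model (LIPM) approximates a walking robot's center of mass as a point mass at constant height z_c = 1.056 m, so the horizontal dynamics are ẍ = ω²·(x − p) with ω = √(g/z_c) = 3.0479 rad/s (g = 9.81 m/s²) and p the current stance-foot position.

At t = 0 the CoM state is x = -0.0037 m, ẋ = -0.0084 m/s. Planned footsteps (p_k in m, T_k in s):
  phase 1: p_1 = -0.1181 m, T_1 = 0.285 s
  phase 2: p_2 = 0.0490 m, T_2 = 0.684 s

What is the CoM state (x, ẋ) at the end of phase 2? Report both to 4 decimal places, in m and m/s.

phase 1: p=-0.1181, T=0.285, ωT=0.868651, cosh=1.401606, sinh=0.982089; start (x,ẋ)=(-0.003700, -0.008400) → end (x,ẋ)=(0.039537, 0.330661)
phase 2: p=0.0490, T=0.684, ωT=2.084764, cosh=4.083513, sinh=3.959177; start (x,ẋ)=(0.039537, 0.330661) → end (x,ẋ)=(0.439882, 1.236067)

x = 0.4399, ẋ = 1.2361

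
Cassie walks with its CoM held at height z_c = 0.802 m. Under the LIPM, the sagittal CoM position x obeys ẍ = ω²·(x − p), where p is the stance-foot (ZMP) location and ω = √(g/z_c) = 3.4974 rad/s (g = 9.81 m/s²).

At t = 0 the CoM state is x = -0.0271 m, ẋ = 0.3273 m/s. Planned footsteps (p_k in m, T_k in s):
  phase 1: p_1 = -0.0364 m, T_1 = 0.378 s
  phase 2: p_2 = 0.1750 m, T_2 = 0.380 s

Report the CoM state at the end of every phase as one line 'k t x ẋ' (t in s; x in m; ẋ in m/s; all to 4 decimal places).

phase 1: p=-0.0364, T=0.378, ωT=1.322017, cosh=2.008789, sinh=1.742192; start (x,ẋ)=(-0.027100, 0.327300) → end (x,ẋ)=(0.145323, 0.714143)
phase 2: p=0.1750, T=0.380, ωT=1.329012, cosh=2.021024, sinh=1.756285; start (x,ẋ)=(0.145323, 0.714143) → end (x,ẋ)=(0.473642, 1.261009)

1 0.3780 0.1453 0.7141
2 0.7580 0.4736 1.2610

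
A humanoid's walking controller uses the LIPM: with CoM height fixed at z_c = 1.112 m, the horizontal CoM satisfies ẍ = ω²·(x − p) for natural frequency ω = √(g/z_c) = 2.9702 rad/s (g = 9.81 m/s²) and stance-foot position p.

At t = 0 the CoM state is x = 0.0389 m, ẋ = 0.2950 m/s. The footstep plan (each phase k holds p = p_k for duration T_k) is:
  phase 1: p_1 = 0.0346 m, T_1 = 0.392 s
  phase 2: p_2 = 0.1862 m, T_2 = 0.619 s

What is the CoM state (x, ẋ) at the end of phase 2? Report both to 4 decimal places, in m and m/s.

phase 1: p=0.0346, T=0.392, ωT=1.164318, cosh=1.757937, sinh=1.445802; start (x,ẋ)=(0.038900, 0.295000) → end (x,ẋ)=(0.185756, 0.537057)
phase 2: p=0.1862, T=0.619, ωT=1.838554, cosh=3.223243, sinh=3.064196; start (x,ẋ)=(0.185756, 0.537057) → end (x,ẋ)=(0.738822, 1.727024)

x = 0.7388, ẋ = 1.7270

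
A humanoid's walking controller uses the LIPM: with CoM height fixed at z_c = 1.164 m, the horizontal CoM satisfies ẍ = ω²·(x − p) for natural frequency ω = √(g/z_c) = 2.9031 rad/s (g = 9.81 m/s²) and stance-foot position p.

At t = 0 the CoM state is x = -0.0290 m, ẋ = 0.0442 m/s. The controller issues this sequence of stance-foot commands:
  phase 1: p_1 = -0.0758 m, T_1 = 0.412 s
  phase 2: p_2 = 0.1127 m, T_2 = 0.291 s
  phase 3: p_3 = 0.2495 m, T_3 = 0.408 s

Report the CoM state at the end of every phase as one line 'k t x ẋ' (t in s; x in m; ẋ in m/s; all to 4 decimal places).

1 0.4120 0.0315 0.2839
2 0.7030 0.0936 0.1678
3 1.1110 0.0565 -0.3706

phase 1: p=-0.0758, T=0.412, ωT=1.196077, cosh=1.804748, sinh=1.502370; start (x,ẋ)=(-0.029000, 0.044200) → end (x,ẋ)=(0.031536, 0.283890)
phase 2: p=0.1127, T=0.291, ωT=0.844802, cosh=1.378580, sinh=0.948937; start (x,ẋ)=(0.031536, 0.283890) → end (x,ẋ)=(0.093604, 0.167769)
phase 3: p=0.2495, T=0.408, ωT=1.184465, cosh=1.787423, sinh=1.481513; start (x,ẋ)=(0.093604, 0.167769) → end (x,ẋ)=(0.056464, -0.370632)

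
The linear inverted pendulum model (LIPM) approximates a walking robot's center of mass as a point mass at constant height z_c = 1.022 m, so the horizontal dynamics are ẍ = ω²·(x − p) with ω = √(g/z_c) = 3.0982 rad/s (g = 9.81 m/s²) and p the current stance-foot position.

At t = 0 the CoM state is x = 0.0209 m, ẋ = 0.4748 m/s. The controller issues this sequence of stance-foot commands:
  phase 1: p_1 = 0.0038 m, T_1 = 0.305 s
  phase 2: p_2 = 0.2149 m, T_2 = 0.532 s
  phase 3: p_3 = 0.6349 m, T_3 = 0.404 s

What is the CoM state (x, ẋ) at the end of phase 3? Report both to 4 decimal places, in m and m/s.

x = 1.8974, ẋ = 4.3287

phase 1: p=0.0038, T=0.305, ωT=0.944951, cosh=1.480693, sinh=1.091994; start (x,ẋ)=(0.020900, 0.474800) → end (x,ẋ)=(0.196468, 0.760886)
phase 2: p=0.2149, T=0.532, ωT=1.648242, cosh=2.695112, sinh=2.502724; start (x,ẋ)=(0.196468, 0.760886) → end (x,ẋ)=(0.779868, 1.907755)
phase 3: p=0.6349, T=0.404, ωT=1.251673, cosh=1.891106, sinh=1.605080; start (x,ẋ)=(0.779868, 1.907755) → end (x,ẋ)=(1.897397, 4.328671)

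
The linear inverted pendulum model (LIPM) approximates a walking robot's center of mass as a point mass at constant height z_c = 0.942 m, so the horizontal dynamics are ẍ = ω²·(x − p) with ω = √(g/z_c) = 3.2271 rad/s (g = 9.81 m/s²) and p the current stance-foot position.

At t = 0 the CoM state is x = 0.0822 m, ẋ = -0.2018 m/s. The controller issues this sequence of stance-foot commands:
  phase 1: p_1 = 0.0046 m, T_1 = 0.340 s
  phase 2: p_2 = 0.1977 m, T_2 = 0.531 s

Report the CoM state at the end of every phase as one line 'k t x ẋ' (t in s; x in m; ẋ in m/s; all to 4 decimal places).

phase 1: p=0.0046, T=0.340, ωT=1.097214, cosh=1.664804, sinh=1.331004; start (x,ẋ)=(0.082200, -0.201800) → end (x,ẋ)=(0.050557, -0.002643)
phase 2: p=0.1977, T=0.531, ωT=1.713590, cosh=2.864532, sinh=2.684315; start (x,ẋ)=(0.050557, -0.002643) → end (x,ẋ)=(-0.225994, -1.282204)

1 0.3400 0.0506 -0.0026
2 0.8710 -0.2260 -1.2822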